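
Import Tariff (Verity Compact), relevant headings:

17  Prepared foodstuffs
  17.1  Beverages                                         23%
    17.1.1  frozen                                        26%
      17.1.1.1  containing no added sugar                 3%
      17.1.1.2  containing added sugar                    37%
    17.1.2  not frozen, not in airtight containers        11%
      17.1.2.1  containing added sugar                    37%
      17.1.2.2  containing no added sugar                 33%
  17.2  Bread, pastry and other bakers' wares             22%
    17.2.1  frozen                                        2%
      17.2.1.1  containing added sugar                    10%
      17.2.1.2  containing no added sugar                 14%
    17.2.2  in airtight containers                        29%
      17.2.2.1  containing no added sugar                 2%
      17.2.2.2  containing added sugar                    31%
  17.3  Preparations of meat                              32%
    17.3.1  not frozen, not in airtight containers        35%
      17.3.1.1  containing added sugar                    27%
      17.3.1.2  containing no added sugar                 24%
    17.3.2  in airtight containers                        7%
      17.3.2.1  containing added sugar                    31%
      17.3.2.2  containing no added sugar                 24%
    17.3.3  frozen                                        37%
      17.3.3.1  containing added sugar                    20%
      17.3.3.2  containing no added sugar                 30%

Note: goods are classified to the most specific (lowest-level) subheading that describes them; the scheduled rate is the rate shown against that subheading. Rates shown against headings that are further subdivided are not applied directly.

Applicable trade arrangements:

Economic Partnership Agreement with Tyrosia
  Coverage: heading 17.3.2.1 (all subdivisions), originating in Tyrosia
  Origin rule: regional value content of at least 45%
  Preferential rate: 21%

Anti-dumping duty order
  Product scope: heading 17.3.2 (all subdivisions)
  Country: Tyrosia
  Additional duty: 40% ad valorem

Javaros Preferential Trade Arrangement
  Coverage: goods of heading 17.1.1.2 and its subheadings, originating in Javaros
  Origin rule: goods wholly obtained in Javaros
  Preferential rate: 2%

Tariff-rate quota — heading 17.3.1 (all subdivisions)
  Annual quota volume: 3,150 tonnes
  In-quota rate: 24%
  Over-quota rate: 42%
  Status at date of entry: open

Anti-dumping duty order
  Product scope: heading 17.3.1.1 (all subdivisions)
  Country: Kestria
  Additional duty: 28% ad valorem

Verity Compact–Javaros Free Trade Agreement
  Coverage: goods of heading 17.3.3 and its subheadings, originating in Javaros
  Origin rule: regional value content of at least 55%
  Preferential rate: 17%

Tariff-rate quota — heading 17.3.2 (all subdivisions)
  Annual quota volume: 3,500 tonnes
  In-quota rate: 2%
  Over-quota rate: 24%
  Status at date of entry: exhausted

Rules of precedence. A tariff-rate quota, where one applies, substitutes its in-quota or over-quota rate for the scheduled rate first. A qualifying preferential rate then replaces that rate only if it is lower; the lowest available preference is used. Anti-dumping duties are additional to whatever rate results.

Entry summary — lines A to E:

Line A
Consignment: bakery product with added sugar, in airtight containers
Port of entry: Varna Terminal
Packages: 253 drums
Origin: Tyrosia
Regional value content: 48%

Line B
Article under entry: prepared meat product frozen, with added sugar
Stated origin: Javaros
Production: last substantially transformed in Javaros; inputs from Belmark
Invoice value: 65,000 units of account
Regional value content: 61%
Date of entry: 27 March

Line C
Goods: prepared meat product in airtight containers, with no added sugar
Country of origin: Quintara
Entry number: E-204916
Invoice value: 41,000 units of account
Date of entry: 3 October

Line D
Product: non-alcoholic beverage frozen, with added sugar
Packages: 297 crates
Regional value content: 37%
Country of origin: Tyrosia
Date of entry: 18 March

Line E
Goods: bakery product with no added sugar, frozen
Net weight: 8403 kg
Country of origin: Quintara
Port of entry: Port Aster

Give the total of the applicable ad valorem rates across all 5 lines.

Line A: bakery product → 17.2; in airtight containers → 17.2.2; with added sugar → 17.2.2.2. Scheduled 31%. Tyrosia agreement on 17.3.2.1: 17.2.2.2 not covered. → 31%.
Line B: prepared meat product → 17.3; frozen → 17.3.3; with added sugar → 17.3.3.1. Scheduled 20%. Javaros agreement on 17.1.1.2: 17.3.3.1 not covered; Javaros agreement on 17.3.3: RVC ≥ 55% → 17% available; preferential 17%. → 17%.
Line C: prepared meat product → 17.3; in airtight containers → 17.3.2; with no added sugar → 17.3.2.2. Scheduled 24%. quota on 17.3.2 exhausted → over-quota 24%. → 24%.
Line D: non-alcoholic beverage → 17.1; frozen → 17.1.1; with added sugar → 17.1.1.2. Scheduled 37%. Tyrosia agreement on 17.3.2.1: 17.1.1.2 not covered. → 37%.
Line E: bakery product → 17.2; frozen → 17.2.1; with no added sugar → 17.2.1.2. Scheduled 14%. No special measure applies. → 14%.
Sum: 31% + 17% + 24% + 37% + 14% = 123%.

123%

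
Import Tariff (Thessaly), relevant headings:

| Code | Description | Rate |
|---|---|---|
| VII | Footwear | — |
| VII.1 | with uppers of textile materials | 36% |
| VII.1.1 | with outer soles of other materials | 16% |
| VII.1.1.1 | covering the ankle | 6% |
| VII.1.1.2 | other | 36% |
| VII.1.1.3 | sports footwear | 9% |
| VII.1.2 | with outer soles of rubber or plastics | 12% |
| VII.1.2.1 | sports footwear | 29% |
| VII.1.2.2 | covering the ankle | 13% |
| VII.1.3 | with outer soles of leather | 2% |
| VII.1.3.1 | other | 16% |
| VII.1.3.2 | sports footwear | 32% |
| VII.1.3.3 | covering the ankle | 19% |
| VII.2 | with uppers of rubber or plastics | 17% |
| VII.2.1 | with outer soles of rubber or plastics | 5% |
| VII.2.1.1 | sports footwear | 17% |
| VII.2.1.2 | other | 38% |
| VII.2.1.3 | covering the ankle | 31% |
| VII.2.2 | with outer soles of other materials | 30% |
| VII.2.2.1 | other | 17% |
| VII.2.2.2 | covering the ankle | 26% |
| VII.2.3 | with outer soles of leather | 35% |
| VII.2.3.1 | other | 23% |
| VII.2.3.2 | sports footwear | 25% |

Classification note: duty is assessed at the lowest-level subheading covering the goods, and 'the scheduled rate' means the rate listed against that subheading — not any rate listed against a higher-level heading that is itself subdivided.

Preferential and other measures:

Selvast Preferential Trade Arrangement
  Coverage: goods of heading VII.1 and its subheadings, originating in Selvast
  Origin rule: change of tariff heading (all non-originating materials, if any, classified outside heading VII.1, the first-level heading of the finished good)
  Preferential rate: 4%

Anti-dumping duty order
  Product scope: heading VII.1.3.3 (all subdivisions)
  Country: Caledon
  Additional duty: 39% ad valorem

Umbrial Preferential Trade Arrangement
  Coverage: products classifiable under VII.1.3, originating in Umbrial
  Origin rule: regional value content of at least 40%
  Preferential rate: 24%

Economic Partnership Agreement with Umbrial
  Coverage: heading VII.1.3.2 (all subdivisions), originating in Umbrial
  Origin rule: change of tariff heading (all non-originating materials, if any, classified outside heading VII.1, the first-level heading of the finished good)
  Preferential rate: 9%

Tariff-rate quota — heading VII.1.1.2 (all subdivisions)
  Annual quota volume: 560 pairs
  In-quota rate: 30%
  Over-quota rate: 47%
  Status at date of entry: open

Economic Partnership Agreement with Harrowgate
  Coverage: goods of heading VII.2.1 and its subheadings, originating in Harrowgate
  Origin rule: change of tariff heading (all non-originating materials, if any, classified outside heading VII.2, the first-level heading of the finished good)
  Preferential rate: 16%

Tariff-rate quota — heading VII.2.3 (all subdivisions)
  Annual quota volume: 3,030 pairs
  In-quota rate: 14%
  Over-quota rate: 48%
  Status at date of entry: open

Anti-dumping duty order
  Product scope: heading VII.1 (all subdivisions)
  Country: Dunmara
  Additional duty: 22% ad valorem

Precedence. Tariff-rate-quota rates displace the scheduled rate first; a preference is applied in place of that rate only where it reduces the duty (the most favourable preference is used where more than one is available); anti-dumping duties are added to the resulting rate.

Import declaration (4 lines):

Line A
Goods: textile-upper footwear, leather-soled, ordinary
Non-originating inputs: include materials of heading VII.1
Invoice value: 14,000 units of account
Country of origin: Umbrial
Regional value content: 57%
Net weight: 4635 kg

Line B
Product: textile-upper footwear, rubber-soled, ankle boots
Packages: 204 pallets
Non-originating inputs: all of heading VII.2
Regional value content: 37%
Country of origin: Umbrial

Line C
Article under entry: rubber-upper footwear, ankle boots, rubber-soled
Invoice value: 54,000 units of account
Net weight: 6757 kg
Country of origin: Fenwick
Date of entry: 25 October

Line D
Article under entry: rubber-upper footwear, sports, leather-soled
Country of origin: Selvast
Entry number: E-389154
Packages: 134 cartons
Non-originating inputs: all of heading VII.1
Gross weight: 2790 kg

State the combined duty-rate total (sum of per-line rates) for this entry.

74%

Line A: textile-upper → VII.1; leather-soled → VII.1.3; ordinary → VII.1.3.1. Scheduled 16%. Umbrial agreement on VII.1.3: RVC ≥ 40% → 24% available; Umbrial agreement on VII.1.3.2: VII.1.3.1 not covered; preference 24% not lower than 16% → no reduction. → 16%.
Line B: textile-upper → VII.1; rubber-soled → VII.1.2; ankle boots → VII.1.2.2. Scheduled 13%. Umbrial agreement on VII.1.3: VII.1.2.2 not covered; Umbrial agreement on VII.1.3.2: VII.1.2.2 not covered. → 13%.
Line C: rubber-upper → VII.2; rubber-soled → VII.2.1; ankle boots → VII.2.1.3. Scheduled 31%. No special measure applies. → 31%.
Line D: rubber-upper → VII.2; leather-soled → VII.2.3; sports → VII.2.3.2. Scheduled 25%. quota on VII.2.3 open → in-quota 14%; Selvast agreement on VII.1: VII.2.3.2 not covered. → 14%.
Sum: 16% + 13% + 31% + 14% = 74%.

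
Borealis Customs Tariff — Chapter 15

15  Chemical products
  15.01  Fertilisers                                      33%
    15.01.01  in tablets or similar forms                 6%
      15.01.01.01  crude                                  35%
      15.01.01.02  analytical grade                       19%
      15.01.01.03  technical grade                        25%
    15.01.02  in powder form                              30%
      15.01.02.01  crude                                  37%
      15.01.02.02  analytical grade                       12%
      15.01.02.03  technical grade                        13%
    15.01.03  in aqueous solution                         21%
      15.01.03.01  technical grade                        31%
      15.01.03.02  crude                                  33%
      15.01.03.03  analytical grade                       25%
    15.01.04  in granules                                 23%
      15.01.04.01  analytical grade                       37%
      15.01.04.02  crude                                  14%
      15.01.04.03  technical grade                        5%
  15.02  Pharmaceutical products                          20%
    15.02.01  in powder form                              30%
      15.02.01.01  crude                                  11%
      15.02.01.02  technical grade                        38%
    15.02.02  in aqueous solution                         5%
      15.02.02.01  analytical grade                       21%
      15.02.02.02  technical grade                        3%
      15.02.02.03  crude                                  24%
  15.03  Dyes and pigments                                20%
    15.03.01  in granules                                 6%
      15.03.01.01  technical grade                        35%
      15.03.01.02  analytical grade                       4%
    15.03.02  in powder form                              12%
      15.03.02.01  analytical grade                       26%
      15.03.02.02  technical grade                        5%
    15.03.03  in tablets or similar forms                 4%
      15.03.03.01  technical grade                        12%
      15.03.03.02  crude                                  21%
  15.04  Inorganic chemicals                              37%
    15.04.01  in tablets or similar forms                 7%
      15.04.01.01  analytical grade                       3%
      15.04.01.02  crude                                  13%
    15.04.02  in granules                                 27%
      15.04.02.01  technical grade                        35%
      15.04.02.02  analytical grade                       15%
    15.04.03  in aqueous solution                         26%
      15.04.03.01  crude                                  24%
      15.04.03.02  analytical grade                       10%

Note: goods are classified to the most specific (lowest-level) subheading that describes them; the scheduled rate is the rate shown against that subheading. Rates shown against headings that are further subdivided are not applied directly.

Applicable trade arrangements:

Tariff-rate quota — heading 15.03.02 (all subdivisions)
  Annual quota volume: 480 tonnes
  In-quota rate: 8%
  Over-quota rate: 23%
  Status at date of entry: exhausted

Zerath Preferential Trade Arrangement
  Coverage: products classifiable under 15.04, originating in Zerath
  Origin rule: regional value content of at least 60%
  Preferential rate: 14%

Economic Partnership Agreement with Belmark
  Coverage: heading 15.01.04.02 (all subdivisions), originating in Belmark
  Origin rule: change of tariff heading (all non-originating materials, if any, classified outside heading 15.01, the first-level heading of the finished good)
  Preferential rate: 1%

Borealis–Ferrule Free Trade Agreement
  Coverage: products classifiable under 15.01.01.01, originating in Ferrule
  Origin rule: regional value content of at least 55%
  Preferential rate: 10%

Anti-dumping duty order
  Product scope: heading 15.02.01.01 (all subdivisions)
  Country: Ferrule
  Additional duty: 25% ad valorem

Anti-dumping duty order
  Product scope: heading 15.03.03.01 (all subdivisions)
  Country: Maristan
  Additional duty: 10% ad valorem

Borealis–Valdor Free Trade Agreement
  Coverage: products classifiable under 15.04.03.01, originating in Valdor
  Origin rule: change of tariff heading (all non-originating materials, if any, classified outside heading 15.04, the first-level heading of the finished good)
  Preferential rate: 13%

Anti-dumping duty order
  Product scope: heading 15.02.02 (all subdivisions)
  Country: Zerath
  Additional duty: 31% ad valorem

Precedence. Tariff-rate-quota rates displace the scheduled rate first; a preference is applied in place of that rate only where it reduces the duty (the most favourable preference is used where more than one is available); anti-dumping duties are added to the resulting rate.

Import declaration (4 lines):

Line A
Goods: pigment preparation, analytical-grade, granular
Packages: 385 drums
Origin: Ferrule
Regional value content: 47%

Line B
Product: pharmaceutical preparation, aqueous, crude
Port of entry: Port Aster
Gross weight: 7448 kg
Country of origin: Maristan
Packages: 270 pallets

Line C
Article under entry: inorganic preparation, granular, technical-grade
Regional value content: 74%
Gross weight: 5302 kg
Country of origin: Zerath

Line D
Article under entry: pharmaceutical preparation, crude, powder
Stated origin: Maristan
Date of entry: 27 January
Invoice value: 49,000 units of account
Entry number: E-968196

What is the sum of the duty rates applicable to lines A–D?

53%

Line A: pigment → 15.03; granular → 15.03.01; analytical-grade → 15.03.01.02. Scheduled 4%. Ferrule agreement on 15.01.01.01: 15.03.01.02 not covered. → 4%.
Line B: pharmaceutical → 15.02; aqueous → 15.02.02; crude → 15.02.02.03. Scheduled 24%. No special measure applies. → 24%.
Line C: inorganic → 15.04; granular → 15.04.02; technical-grade → 15.04.02.01. Scheduled 35%. Zerath agreement on 15.04: RVC ≥ 60% → 14% available; preferential 14%. → 14%.
Line D: pharmaceutical → 15.02; powder → 15.02.01; crude → 15.02.01.01. Scheduled 11%. No special measure applies. → 11%.
Sum: 4% + 24% + 14% + 11% = 53%.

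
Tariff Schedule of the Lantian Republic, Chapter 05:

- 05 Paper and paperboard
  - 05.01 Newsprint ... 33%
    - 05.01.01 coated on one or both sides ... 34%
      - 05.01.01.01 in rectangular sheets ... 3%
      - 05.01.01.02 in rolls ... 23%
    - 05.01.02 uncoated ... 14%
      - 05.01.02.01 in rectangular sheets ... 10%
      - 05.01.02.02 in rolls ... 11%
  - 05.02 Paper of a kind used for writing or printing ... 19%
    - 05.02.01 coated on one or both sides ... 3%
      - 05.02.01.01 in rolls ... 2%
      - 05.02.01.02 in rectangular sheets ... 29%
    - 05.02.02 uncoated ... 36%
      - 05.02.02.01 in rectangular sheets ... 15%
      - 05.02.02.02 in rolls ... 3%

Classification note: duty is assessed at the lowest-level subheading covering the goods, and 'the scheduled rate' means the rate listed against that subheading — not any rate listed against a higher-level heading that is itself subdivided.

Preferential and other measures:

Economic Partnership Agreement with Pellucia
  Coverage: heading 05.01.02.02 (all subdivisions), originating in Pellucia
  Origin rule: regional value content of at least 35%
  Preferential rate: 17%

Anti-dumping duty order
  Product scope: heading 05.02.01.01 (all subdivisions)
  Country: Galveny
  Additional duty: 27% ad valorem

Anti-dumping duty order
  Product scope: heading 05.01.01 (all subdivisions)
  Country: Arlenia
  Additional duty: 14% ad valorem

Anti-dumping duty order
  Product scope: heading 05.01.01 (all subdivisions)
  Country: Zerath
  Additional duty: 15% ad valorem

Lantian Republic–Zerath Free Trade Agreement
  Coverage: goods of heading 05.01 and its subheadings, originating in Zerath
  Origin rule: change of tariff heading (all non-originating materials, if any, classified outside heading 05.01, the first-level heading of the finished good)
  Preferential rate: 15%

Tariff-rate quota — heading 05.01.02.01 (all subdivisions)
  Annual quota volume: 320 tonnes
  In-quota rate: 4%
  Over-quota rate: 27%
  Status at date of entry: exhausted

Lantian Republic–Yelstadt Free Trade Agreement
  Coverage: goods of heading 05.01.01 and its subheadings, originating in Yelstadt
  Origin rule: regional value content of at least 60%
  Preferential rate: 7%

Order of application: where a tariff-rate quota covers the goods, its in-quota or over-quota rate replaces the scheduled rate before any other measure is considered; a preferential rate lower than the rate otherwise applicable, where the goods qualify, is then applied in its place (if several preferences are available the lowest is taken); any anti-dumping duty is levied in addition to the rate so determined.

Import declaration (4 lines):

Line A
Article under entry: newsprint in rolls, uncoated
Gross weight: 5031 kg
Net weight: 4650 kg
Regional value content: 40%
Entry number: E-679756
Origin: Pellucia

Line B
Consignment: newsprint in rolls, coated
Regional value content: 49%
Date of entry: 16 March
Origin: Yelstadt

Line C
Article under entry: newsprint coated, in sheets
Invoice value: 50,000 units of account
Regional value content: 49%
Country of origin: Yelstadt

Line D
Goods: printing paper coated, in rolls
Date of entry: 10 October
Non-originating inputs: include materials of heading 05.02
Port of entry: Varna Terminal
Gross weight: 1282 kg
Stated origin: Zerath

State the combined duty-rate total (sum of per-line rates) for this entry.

39%

Line A: newsprint → 05.01; uncoated → 05.01.02; in rolls → 05.01.02.02. Scheduled 11%. Pellucia agreement on 05.01.02.02: RVC ≥ 35% → 17% available; preference 17% not lower than 11% → no reduction. → 11%.
Line B: newsprint → 05.01; coated → 05.01.01; in rolls → 05.01.01.02. Scheduled 23%. Yelstadt agreement on 05.01.01: RVC < 60%. → 23%.
Line C: newsprint → 05.01; coated → 05.01.01; in sheets → 05.01.01.01. Scheduled 3%. Yelstadt agreement on 05.01.01: RVC < 60%. → 3%.
Line D: printing paper → 05.02; coated → 05.02.01; in rolls → 05.02.01.01. Scheduled 2%. Zerath agreement on 05.01: 05.02.01.01 not covered. → 2%.
Sum: 11% + 23% + 3% + 2% = 39%.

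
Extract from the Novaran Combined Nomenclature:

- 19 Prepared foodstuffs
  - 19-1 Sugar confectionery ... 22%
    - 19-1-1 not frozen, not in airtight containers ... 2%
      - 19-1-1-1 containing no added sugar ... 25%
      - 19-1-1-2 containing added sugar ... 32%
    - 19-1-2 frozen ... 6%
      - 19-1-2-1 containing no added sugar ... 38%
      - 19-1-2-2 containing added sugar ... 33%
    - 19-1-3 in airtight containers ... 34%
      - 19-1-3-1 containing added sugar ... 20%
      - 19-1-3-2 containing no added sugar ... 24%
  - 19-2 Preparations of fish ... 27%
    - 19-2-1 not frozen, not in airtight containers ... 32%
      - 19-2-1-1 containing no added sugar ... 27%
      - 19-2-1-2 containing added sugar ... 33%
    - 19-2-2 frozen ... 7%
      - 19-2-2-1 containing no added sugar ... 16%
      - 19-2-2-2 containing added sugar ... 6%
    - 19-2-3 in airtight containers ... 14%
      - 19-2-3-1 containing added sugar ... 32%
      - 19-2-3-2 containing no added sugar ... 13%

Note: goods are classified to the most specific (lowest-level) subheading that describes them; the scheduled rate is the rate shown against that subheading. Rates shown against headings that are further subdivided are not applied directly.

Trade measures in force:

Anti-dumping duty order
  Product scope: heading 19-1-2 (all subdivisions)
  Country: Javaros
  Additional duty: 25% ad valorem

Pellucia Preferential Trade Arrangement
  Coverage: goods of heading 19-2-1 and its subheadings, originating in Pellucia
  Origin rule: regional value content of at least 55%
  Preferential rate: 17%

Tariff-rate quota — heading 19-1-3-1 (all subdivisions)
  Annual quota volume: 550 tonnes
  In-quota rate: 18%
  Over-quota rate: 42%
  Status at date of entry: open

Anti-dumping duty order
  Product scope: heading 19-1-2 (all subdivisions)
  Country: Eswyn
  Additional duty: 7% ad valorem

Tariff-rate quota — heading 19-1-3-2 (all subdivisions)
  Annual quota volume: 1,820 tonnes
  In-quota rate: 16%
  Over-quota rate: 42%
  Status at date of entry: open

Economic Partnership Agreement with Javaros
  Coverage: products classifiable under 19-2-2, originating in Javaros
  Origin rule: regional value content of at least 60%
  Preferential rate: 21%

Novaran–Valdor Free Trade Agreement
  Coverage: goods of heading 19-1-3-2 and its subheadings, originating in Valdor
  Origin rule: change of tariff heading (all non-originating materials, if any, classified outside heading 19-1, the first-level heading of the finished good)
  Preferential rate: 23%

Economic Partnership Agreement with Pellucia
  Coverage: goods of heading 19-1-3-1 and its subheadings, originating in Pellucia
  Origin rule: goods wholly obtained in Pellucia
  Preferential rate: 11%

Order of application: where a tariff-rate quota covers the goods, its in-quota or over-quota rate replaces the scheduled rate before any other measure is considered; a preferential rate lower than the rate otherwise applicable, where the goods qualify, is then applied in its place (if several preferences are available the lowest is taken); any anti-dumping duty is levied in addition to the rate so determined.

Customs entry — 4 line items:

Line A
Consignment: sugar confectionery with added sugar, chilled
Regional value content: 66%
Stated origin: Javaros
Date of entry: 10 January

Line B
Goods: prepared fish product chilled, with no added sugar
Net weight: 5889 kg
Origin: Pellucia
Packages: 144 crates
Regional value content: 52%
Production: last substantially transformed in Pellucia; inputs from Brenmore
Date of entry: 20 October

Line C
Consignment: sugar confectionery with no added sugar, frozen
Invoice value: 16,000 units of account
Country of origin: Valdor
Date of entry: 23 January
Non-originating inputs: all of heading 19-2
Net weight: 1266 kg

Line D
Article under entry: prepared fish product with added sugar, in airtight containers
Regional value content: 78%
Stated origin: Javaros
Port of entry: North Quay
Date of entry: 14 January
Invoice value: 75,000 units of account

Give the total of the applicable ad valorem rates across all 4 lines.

129%

Line A: sugar confectionery → 19-1; chilled → 19-1-1; with added sugar → 19-1-1-2. Scheduled 32%. Javaros agreement on 19-2-2: 19-1-1-2 not covered. → 32%.
Line B: prepared fish product → 19-2; chilled → 19-2-1; with no added sugar → 19-2-1-1. Scheduled 27%. Pellucia agreement on 19-2-1: RVC < 55%; Pellucia agreement on 19-1-3-1: 19-2-1-1 not covered. → 27%.
Line C: sugar confectionery → 19-1; frozen → 19-1-2; with no added sugar → 19-1-2-1. Scheduled 38%. Valdor agreement on 19-1-3-2: 19-1-2-1 not covered. → 38%.
Line D: prepared fish product → 19-2; in airtight containers → 19-2-3; with added sugar → 19-2-3-1. Scheduled 32%. Javaros agreement on 19-2-2: 19-2-3-1 not covered. → 32%.
Sum: 32% + 27% + 38% + 32% = 129%.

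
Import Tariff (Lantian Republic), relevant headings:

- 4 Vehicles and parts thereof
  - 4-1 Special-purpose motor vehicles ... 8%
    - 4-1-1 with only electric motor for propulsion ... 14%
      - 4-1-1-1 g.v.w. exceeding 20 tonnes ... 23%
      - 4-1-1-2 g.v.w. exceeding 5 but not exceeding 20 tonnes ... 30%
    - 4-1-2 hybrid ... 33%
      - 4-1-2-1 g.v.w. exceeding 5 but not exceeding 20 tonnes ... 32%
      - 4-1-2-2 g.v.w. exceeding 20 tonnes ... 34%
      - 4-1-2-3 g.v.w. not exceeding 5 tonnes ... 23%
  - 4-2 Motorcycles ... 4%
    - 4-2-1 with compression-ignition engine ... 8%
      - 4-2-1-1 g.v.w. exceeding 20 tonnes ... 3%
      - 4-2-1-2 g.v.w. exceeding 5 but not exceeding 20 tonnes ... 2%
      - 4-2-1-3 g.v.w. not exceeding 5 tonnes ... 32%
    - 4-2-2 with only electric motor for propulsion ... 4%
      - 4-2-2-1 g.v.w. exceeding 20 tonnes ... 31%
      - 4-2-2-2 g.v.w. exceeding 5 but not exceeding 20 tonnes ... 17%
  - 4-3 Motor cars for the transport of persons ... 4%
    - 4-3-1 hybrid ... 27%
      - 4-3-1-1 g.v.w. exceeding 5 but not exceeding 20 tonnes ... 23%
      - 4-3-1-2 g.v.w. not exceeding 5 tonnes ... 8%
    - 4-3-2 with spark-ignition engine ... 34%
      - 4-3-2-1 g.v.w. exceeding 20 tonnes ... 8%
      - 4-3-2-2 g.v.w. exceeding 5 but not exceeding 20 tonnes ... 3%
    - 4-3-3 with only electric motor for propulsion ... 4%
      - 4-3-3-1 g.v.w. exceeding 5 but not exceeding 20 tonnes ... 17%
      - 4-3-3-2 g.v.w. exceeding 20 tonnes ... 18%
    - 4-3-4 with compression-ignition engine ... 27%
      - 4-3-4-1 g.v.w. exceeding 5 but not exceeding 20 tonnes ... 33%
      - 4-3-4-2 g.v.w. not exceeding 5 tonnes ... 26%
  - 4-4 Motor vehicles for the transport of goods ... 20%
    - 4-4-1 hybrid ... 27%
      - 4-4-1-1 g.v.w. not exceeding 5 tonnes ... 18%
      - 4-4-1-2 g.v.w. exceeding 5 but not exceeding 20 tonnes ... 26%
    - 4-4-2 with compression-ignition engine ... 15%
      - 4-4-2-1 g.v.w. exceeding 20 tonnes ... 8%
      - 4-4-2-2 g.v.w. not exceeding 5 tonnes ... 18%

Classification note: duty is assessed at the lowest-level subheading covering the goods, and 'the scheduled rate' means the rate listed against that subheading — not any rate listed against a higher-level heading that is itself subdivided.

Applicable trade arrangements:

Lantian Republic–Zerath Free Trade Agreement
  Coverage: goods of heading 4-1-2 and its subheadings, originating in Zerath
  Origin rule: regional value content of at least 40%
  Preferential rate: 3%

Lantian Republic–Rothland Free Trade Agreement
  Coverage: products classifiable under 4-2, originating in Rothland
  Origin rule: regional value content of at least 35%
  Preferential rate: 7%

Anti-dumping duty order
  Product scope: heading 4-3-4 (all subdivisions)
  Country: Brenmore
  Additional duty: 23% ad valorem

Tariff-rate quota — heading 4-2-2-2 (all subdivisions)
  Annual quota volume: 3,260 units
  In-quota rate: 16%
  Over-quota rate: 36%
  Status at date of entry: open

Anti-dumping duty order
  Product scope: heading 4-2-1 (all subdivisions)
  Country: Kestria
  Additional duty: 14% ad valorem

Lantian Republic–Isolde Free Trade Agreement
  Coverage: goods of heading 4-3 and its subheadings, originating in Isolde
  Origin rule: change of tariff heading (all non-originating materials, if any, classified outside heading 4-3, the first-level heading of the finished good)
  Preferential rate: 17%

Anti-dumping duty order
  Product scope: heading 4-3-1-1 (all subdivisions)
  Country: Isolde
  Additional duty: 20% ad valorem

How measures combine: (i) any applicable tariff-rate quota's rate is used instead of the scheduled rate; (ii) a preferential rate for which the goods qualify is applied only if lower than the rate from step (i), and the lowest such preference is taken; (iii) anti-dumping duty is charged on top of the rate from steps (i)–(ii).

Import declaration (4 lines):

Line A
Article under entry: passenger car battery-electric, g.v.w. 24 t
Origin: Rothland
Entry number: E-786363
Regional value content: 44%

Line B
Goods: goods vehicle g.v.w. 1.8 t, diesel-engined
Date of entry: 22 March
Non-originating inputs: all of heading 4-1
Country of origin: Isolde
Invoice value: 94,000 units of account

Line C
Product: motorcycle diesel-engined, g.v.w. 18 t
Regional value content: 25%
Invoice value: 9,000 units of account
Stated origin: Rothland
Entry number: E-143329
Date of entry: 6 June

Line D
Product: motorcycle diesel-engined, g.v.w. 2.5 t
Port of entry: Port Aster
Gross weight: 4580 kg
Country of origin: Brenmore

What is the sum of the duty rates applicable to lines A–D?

Line A: passenger car → 4-3; battery-electric → 4-3-3; g.v.w. 24 t → 4-3-3-2. Scheduled 18%. Rothland agreement on 4-2: 4-3-3-2 not covered. → 18%.
Line B: goods vehicle → 4-4; diesel-engined → 4-4-2; g.v.w. 1.8 t → 4-4-2-2. Scheduled 18%. Isolde agreement on 4-3: 4-4-2-2 not covered. → 18%.
Line C: motorcycle → 4-2; diesel-engined → 4-2-1; g.v.w. 18 t → 4-2-1-2. Scheduled 2%. Rothland agreement on 4-2: RVC < 35%. → 2%.
Line D: motorcycle → 4-2; diesel-engined → 4-2-1; g.v.w. 2.5 t → 4-2-1-3. Scheduled 32%. No special measure applies. → 32%.
Sum: 18% + 18% + 2% + 32% = 70%.

70%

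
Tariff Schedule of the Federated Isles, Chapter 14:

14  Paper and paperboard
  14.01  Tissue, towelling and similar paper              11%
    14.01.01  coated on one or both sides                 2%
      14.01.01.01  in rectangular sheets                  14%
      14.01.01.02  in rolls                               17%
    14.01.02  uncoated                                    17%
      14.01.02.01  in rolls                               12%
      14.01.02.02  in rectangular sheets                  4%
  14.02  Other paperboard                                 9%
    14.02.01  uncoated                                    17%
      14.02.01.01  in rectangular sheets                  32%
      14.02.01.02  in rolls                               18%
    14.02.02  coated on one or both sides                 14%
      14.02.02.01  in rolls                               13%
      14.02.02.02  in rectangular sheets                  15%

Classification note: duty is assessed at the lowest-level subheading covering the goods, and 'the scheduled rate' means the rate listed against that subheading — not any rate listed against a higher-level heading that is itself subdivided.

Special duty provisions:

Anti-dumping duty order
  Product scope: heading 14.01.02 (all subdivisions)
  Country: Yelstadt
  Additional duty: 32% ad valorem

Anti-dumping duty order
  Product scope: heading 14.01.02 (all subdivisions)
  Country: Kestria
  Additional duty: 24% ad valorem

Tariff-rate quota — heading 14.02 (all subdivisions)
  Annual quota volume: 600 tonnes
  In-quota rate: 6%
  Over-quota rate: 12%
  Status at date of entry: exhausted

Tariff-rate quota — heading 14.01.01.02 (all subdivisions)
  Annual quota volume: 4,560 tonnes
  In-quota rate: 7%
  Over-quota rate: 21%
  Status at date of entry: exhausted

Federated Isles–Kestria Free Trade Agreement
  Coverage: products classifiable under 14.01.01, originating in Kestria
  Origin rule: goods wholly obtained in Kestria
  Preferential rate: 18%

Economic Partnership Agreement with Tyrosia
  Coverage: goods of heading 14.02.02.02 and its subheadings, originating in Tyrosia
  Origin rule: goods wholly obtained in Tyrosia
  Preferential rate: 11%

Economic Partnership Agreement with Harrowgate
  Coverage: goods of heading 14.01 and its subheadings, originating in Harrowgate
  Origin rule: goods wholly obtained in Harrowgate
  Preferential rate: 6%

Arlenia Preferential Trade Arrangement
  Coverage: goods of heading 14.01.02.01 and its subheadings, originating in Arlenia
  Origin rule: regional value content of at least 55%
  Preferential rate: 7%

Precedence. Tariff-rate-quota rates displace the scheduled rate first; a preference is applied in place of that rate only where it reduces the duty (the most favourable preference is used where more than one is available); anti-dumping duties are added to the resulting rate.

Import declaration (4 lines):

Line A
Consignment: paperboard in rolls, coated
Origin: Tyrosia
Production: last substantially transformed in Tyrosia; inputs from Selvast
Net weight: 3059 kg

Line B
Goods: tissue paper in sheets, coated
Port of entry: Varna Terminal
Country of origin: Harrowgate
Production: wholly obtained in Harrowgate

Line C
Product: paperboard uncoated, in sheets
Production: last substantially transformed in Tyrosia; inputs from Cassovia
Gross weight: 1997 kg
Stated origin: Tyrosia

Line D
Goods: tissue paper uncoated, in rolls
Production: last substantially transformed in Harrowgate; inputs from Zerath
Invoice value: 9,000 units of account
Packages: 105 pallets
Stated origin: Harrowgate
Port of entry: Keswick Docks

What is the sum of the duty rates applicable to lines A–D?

Line A: paperboard → 14.02; coated → 14.02.02; in rolls → 14.02.02.01. Scheduled 13%. quota on 14.02 exhausted → over-quota 12%; Tyrosia agreement on 14.02.02.02: 14.02.02.01 not covered. → 12%.
Line B: tissue paper → 14.01; coated → 14.01.01; in sheets → 14.01.01.01. Scheduled 14%. Harrowgate agreement on 14.01: wholly obtained → 6% available; preferential 6%. → 6%.
Line C: paperboard → 14.02; uncoated → 14.02.01; in sheets → 14.02.01.01. Scheduled 32%. quota on 14.02 exhausted → over-quota 12%; Tyrosia agreement on 14.02.02.02: 14.02.01.01 not covered. → 12%.
Line D: tissue paper → 14.01; uncoated → 14.01.02; in rolls → 14.01.02.01. Scheduled 12%. Harrowgate agreement on 14.01: not wholly obtained. → 12%.
Sum: 12% + 6% + 12% + 12% = 42%.

42%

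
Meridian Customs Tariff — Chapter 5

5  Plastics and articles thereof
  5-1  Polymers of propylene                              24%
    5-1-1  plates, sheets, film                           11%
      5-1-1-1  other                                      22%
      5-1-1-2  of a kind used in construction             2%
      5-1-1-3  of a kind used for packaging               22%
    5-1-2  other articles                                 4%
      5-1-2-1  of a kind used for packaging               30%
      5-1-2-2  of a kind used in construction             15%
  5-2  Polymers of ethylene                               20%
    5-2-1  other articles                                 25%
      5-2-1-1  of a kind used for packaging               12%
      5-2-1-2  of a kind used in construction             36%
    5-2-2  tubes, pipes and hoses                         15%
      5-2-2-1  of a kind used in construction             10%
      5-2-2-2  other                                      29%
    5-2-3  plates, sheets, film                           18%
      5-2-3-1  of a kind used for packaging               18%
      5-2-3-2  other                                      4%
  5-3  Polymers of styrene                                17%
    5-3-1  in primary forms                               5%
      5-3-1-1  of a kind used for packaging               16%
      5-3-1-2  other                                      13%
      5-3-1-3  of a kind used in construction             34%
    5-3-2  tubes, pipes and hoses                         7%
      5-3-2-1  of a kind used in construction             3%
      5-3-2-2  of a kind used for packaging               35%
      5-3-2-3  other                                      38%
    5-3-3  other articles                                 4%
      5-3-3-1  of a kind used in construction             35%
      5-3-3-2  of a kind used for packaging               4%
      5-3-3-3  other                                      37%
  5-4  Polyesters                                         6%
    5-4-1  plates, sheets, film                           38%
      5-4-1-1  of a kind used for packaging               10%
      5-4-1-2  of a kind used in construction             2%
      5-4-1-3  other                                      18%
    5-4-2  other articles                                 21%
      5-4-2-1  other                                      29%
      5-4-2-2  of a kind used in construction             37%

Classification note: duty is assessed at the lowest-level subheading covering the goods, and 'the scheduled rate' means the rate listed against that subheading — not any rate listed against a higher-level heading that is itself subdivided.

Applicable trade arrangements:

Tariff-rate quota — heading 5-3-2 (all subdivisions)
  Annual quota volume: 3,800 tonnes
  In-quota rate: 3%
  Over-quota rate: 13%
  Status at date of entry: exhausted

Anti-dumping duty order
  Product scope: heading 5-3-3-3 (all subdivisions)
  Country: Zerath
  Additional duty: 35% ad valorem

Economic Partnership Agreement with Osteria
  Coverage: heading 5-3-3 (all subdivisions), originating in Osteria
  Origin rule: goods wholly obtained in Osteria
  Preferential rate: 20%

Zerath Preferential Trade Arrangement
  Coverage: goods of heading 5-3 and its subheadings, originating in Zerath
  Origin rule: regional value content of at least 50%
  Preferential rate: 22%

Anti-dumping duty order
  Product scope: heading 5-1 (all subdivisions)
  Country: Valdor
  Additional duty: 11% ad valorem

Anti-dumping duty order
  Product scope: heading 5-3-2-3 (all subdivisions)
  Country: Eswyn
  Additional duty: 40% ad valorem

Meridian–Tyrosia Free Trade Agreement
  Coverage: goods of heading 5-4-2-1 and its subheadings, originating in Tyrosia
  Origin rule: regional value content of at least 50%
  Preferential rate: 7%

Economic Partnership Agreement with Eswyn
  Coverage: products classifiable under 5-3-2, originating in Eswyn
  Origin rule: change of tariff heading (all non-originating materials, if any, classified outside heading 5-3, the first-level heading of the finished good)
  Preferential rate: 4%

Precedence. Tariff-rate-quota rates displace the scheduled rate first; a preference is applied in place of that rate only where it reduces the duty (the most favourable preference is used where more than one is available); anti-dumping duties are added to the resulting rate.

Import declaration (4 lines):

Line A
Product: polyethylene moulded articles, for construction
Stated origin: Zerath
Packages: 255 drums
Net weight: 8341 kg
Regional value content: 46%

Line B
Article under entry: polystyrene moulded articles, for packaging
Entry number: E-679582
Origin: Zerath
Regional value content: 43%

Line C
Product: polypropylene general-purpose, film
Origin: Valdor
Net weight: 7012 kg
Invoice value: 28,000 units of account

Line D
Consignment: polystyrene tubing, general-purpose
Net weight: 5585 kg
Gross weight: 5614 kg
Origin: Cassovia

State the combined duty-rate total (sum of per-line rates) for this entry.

Line A: polyethylene → 5-2; moulded articles → 5-2-1; for construction → 5-2-1-2. Scheduled 36%. Zerath agreement on 5-3: 5-2-1-2 not covered. → 36%.
Line B: polystyrene → 5-3; moulded articles → 5-3-3; for packaging → 5-3-3-2. Scheduled 4%. Zerath agreement on 5-3: RVC < 50%. → 4%.
Line C: polypropylene → 5-1; film → 5-1-1; general-purpose → 5-1-1-1. Scheduled 22%. anti-dumping (Valdor, 5-1): +11%; total 22% + 11% = 33%. → 33%.
Line D: polystyrene → 5-3; tubing → 5-3-2; general-purpose → 5-3-2-3. Scheduled 38%. quota on 5-3-2 exhausted → over-quota 13%. → 13%.
Sum: 36% + 4% + 33% + 13% = 86%.

86%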